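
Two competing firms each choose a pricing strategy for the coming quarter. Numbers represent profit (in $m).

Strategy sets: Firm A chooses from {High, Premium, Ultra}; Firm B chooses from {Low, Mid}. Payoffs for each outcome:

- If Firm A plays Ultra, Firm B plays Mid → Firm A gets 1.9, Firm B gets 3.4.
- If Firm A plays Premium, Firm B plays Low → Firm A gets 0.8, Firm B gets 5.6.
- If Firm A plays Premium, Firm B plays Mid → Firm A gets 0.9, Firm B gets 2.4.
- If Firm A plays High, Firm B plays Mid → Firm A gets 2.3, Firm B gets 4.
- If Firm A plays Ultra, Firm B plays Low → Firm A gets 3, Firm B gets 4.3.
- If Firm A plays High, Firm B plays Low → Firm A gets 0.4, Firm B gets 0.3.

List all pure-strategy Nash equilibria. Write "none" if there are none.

(High, Low): Firm A can switch to Premium (0.4 → 0.8). Not NE.
(High, Mid): Firm A gets 2.3, best alternative 1.9; Firm B gets 4, best alternative 0.3. No profitable deviation — NE.
(Premium, Low): Firm A can switch to Ultra (0.8 → 3). Not NE.
(Premium, Mid): Firm A can switch to High (0.9 → 2.3). Not NE.
(Ultra, Low): Firm A gets 3, best alternative 0.8; Firm B gets 4.3, best alternative 3.4. No profitable deviation — NE.
(Ultra, Mid): Firm A can switch to High (1.9 → 2.3). Not NE.

(High, Mid) and (Ultra, Low)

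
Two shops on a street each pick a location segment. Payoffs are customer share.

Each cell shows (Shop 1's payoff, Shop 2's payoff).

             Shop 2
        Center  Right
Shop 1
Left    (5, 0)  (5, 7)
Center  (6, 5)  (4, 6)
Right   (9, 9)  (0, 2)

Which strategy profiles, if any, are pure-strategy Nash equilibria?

(Left, Right) and (Right, Center)

Shop 1 against Center: payoffs 5, 6, 9 → best response Right.
Shop 1 against Right: payoffs 5, 4, 0 → best response Left.
Shop 2 against Left: payoffs 0, 7 → best response Right.
Shop 2 against Center: payoffs 5, 6 → best response Right.
Shop 2 against Right: payoffs 9, 2 → best response Center.
Mutual best responses: (Left, Right); (Right, Center).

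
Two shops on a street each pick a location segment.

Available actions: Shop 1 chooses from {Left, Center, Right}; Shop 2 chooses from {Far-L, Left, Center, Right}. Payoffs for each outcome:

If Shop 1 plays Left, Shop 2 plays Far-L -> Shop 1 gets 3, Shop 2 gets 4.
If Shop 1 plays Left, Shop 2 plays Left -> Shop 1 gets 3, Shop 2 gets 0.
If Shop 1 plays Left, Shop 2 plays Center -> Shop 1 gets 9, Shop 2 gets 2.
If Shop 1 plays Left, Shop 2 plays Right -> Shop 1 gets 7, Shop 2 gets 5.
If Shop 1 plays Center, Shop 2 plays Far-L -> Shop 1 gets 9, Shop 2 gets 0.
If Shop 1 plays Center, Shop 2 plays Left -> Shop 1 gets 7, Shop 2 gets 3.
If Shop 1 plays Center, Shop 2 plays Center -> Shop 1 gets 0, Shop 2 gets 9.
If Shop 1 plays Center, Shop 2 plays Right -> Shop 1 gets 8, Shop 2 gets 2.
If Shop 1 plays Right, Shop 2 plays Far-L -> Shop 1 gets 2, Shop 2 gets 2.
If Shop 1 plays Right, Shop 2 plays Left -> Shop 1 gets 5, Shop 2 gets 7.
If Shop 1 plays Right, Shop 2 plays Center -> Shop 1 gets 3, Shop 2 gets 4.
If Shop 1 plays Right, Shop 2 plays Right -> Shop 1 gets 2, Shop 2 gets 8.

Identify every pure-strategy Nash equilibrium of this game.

(Left, Far-L): Shop 1 can switch to Center (3 → 9). Not NE.
(Left, Left): Shop 1 can switch to Center (3 → 7). Not NE.
(Left, Center): Shop 2 can switch to Far-L (2 → 4). Not NE.
(Left, Right): Shop 1 can switch to Center (7 → 8). Not NE.
(Center, Far-L): Shop 2 can switch to Left (0 → 3). Not NE.
(Center, Left): Shop 2 can switch to Center (3 → 9). Not NE.
(Center, Center): Shop 1 can switch to Left (0 → 9). Not NE.
(Center, Right): Shop 2 can switch to Left (2 → 3). Not NE.
(Right, Far-L): Shop 1 can switch to Left (2 → 3). Not NE.
(Right, Left): Shop 1 can switch to Center (5 → 7). Not NE.
(Right, Center): Shop 1 can switch to Left (3 → 9). Not NE.
(Right, Right): Shop 1 can switch to Left (2 → 7). Not NE.

There is no pure-strategy Nash equilibrium.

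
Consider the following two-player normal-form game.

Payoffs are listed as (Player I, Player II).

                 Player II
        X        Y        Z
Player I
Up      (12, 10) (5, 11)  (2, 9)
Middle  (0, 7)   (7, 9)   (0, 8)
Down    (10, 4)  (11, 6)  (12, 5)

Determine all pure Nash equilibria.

Pure NE: (Down, Y)

(Up, X): Player II can switch to Y (10 → 11). Not NE.
(Up, Y): Player I can switch to Middle (5 → 7). Not NE.
(Up, Z): Player I can switch to Down (2 → 12). Not NE.
(Middle, X): Player I can switch to Up (0 → 12). Not NE.
(Middle, Y): Player I can switch to Down (7 → 11). Not NE.
(Middle, Z): Player I can switch to Up (0 → 2). Not NE.
(Down, X): Player I can switch to Up (10 → 12). Not NE.
(Down, Y): Player I gets 11, best alternative 7; Player II gets 6, best alternative 5. No profitable deviation — NE.
(Down, Z): Player II can switch to Y (5 → 6). Not NE.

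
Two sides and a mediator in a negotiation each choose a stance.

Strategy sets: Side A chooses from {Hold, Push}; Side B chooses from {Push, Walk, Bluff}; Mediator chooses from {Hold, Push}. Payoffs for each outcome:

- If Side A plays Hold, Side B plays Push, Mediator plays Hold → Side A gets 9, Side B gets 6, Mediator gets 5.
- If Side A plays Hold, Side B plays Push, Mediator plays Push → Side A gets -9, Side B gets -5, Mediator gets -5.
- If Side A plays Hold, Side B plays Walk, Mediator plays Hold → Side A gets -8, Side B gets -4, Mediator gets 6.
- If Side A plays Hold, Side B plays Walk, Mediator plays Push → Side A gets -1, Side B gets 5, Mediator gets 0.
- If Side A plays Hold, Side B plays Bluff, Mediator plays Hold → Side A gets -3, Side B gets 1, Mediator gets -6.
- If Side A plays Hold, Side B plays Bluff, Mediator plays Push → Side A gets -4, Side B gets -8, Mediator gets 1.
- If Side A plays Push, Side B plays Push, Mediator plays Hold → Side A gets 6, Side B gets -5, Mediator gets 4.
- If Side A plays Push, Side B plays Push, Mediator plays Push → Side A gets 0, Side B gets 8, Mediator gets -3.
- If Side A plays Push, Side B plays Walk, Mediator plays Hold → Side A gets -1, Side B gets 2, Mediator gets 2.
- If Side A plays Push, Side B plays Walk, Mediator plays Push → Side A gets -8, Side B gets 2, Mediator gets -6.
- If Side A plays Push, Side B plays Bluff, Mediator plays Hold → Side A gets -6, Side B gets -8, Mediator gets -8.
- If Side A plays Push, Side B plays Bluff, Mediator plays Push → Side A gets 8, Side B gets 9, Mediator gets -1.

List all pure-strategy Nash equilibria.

Pure-strategy Nash equilibria: (Hold, Push, Hold) and (Push, Walk, Hold) and (Push, Bluff, Push)

Side A against (Push, Hold): payoffs 9, 6 → best response Hold.
Side A against (Push, Push): payoffs -9, 0 → best response Push.
Side A against (Walk, Hold): payoffs -8, -1 → best response Push.
Side A against (Walk, Push): payoffs -1, -8 → best response Hold.
Side A against (Bluff, Hold): payoffs -3, -6 → best response Hold.
Side A against (Bluff, Push): payoffs -4, 8 → best response Push.
Side B against (Hold, Hold): payoffs 6, -4, 1 → best response Push.
Side B against (Hold, Push): payoffs -5, 5, -8 → best response Walk.
Side B against (Push, Hold): payoffs -5, 2, -8 → best response Walk.
Side B against (Push, Push): payoffs 8, 2, 9 → best response Bluff.
Mediator against (Hold, Push): payoffs 5, -5 → best response Hold.
Mediator against (Hold, Walk): payoffs 6, 0 → best response Hold.
Mediator against (Hold, Bluff): payoffs -6, 1 → best response Push.
Mediator against (Push, Push): payoffs 4, -3 → best response Hold.
Mediator against (Push, Walk): payoffs 2, -6 → best response Hold.
Mediator against (Push, Bluff): payoffs -8, -1 → best response Push.
Mutual best responses: (Hold, Push, Hold); (Push, Walk, Hold); (Push, Bluff, Push).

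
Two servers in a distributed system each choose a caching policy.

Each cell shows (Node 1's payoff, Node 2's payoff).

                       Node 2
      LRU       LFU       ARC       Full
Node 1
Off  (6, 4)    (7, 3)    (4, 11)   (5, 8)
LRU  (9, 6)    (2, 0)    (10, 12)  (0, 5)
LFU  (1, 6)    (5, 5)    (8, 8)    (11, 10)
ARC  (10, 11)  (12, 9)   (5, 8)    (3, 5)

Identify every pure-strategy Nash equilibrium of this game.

Pure-strategy Nash equilibria: (LRU, ARC) and (LFU, Full) and (ARC, LRU)

Node 1 against LRU: payoffs 6, 9, 1, 10 → best response ARC.
Node 1 against LFU: payoffs 7, 2, 5, 12 → best response ARC.
Node 1 against ARC: payoffs 4, 10, 8, 5 → best response LRU.
Node 1 against Full: payoffs 5, 0, 11, 3 → best response LFU.
Node 2 against Off: payoffs 4, 3, 11, 8 → best response ARC.
Node 2 against LRU: payoffs 6, 0, 12, 5 → best response ARC.
Node 2 against LFU: payoffs 6, 5, 8, 10 → best response Full.
Node 2 against ARC: payoffs 11, 9, 8, 5 → best response LRU.
Mutual best responses: (LRU, ARC); (LFU, Full); (ARC, LRU).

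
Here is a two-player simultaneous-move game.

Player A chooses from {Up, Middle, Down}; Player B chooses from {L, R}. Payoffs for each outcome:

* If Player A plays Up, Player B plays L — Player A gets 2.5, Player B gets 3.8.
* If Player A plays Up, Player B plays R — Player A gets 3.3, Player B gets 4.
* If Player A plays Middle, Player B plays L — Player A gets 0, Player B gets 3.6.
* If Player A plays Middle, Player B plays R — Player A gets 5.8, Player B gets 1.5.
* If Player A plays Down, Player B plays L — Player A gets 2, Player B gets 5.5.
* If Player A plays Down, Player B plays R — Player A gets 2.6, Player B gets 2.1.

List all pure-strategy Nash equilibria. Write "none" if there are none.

Player A against L: payoffs 2.5, 0, 2 → best response Up.
Player A against R: payoffs 3.3, 5.8, 2.6 → best response Middle.
Player B against Up: payoffs 3.8, 4 → best response R.
Player B against Middle: payoffs 3.6, 1.5 → best response L.
Player B against Down: payoffs 5.5, 2.1 → best response L.
No profile is a mutual best response for all players.

This game has no pure Nash equilibrium.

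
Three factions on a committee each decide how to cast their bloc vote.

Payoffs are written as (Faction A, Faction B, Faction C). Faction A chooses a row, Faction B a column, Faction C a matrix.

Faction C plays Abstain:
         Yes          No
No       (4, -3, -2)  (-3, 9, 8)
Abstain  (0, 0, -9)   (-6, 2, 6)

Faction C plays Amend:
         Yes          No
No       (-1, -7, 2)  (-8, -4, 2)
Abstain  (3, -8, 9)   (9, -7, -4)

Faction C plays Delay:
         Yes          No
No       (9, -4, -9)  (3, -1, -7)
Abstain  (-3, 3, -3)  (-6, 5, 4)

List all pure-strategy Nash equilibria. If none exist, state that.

Faction A against (Yes, Abstain): payoffs 4, 0 → best response No.
Faction A against (Yes, Amend): payoffs -1, 3 → best response Abstain.
Faction A against (Yes, Delay): payoffs 9, -3 → best response No.
Faction A against (No, Abstain): payoffs -3, -6 → best response No.
Faction A against (No, Amend): payoffs -8, 9 → best response Abstain.
Faction A against (No, Delay): payoffs 3, -6 → best response No.
Faction B against (No, Abstain): payoffs -3, 9 → best response No.
Faction B against (No, Amend): payoffs -7, -4 → best response No.
Faction B against (No, Delay): payoffs -4, -1 → best response No.
Faction B against (Abstain, Abstain): payoffs 0, 2 → best response No.
Faction B against (Abstain, Amend): payoffs -8, -7 → best response No.
Faction B against (Abstain, Delay): payoffs 3, 5 → best response No.
Faction C against (No, Yes): payoffs -2, 2, -9 → best response Amend.
Faction C against (No, No): payoffs 8, 2, -7 → best response Abstain.
Faction C against (Abstain, Yes): payoffs -9, 9, -3 → best response Amend.
Faction C against (Abstain, No): payoffs 6, -4, 4 → best response Abstain.
Mutual best responses: (No, No, Abstain).

(No, No, Abstain)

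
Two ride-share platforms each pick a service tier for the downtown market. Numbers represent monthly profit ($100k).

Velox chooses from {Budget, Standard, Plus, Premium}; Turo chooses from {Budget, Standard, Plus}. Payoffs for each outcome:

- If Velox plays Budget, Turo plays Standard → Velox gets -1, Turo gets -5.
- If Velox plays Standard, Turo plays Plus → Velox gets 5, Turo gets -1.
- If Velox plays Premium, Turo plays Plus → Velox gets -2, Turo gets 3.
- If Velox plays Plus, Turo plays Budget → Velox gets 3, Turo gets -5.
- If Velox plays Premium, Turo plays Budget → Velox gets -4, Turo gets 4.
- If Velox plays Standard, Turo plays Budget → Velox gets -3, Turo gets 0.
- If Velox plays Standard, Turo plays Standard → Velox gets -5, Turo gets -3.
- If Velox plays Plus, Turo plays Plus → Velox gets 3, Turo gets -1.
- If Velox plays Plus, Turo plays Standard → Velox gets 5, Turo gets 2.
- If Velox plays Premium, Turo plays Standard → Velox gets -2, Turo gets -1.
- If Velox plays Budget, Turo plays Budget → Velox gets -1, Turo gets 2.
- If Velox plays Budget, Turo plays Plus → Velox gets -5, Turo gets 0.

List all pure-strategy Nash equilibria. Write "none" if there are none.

For each strategy profile, look for a profitable unilateral deviation.
(Budget, Budget): Velox can switch to Plus (-1 → 3). Not NE.
(Budget, Standard): Velox can switch to Plus (-1 → 5). Not NE.
(Budget, Plus): Velox can switch to Standard (-5 → 5). Not NE.
(Standard, Budget): Velox can switch to Budget (-3 → -1). Not NE.
(Standard, Standard): Velox can switch to Budget (-5 → -1). Not NE.
(Standard, Plus): Turo can switch to Budget (-1 → 0). Not NE.
(Plus, Standard): Velox gets 5, best alternative -1; Turo gets 2, best alternative -1. No profitable deviation — NE.
(The remaining 5 profiles each have a profitable deviation by the same check.)

Pure NE: (Plus, Standard)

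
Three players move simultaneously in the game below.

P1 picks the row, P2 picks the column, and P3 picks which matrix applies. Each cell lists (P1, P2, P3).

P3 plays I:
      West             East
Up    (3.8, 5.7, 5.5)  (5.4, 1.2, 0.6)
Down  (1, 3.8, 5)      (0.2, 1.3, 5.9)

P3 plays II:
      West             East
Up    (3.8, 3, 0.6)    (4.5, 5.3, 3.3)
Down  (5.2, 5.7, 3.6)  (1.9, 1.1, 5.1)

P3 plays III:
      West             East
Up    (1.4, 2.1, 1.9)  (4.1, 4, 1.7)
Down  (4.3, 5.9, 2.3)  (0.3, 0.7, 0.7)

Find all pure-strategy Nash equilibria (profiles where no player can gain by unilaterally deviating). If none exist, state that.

The pure Nash equilibria are (Up, West, I) and (Up, East, II).

For each player, find the best response to each opponent profile; mutual best responses are the pure NE.
P1 against (West, I): payoffs 3.8, 1 → best response Up.
P1 against (West, II): payoffs 3.8, 5.2 → best response Down.
P1 against (West, III): payoffs 1.4, 4.3 → best response Down.
P1 against (East, I): payoffs 5.4, 0.2 → best response Up.
P1 against (East, II): payoffs 4.5, 1.9 → best response Up.
P1 against (East, III): payoffs 4.1, 0.3 → best response Up.
P2 against (Up, I): payoffs 5.7, 1.2 → best response West.
P2 against (Up, II): payoffs 3, 5.3 → best response East.
P2 against (Up, III): payoffs 2.1, 4 → best response East.
P2 against (Down, I): payoffs 3.8, 1.3 → best response West.
P2 against (Down, II): payoffs 5.7, 1.1 → best response West.
P2 against (Down, III): payoffs 5.9, 0.7 → best response West.
P3 against (Up, West): payoffs 5.5, 0.6, 1.9 → best response I.
P3 against (Up, East): payoffs 0.6, 3.3, 1.7 → best response II.
P3 against (Down, West): payoffs 5, 3.6, 2.3 → best response I.
P3 against (Down, East): payoffs 5.9, 5.1, 0.7 → best response I.
Mutual best responses: (Up, West, I); (Up, East, II).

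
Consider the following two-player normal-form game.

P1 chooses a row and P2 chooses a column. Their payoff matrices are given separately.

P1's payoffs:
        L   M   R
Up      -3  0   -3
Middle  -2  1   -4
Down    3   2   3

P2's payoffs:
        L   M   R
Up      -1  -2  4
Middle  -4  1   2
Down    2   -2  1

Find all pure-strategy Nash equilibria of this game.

(Up, L): P1 can switch to Middle (-3 → -2). Not NE.
(Up, M): P1 can switch to Middle (0 → 1). Not NE.
(Up, R): P1 can switch to Down (-3 → 3). Not NE.
(Middle, L): P1 can switch to Down (-2 → 3). Not NE.
(Middle, M): P1 can switch to Down (1 → 2). Not NE.
(Middle, R): P1 can switch to Up (-4 → -3). Not NE.
(Down, L): P1 gets 3, best alternative -2; P2 gets 2, best alternative 1. No profitable deviation — NE.
(Down, M): P2 can switch to L (-2 → 2). Not NE.
(Down, R): P2 can switch to L (1 → 2). Not NE.

Pure NE: (Down, L)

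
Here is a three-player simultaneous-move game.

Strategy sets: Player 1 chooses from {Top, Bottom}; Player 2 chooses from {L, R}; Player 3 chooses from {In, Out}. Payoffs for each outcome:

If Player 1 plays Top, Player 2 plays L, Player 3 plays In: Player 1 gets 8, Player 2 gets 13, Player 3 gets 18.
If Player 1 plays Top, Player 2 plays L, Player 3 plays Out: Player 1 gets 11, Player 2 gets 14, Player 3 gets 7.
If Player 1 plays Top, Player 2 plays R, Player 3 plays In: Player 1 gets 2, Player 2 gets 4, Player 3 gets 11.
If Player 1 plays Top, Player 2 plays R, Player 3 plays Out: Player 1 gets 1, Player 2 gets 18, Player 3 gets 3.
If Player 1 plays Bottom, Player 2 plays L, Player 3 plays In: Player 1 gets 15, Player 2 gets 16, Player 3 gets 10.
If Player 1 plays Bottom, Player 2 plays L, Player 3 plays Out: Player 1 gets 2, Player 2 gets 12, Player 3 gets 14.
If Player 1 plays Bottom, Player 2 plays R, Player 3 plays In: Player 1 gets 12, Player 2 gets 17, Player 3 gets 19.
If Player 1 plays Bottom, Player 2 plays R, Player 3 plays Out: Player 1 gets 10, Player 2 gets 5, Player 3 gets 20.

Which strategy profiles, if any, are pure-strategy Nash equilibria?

Player 1 against (L, In): payoffs 8, 15 → best response Bottom.
Player 1 against (L, Out): payoffs 11, 2 → best response Top.
Player 1 against (R, In): payoffs 2, 12 → best response Bottom.
Player 1 against (R, Out): payoffs 1, 10 → best response Bottom.
Player 2 against (Top, In): payoffs 13, 4 → best response L.
Player 2 against (Top, Out): payoffs 14, 18 → best response R.
Player 2 against (Bottom, In): payoffs 16, 17 → best response R.
Player 2 against (Bottom, Out): payoffs 12, 5 → best response L.
Player 3 against (Top, L): payoffs 18, 7 → best response In.
Player 3 against (Top, R): payoffs 11, 3 → best response In.
Player 3 against (Bottom, L): payoffs 10, 14 → best response Out.
Player 3 against (Bottom, R): payoffs 19, 20 → best response Out.
No profile is a mutual best response for all players.

This game has no pure Nash equilibrium.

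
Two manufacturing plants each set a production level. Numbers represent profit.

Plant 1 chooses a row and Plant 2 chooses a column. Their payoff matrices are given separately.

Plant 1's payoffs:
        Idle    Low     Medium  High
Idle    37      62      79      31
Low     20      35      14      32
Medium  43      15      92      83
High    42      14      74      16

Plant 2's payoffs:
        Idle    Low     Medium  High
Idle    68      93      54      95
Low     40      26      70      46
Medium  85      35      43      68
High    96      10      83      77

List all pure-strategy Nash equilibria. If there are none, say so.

Pure NE: (Medium, Idle)

Plant 1 against Idle: payoffs 37, 20, 43, 42 → best response Medium.
Plant 1 against Low: payoffs 62, 35, 15, 14 → best response Idle.
Plant 1 against Medium: payoffs 79, 14, 92, 74 → best response Medium.
Plant 1 against High: payoffs 31, 32, 83, 16 → best response Medium.
Plant 2 against Idle: payoffs 68, 93, 54, 95 → best response High.
Plant 2 against Low: payoffs 40, 26, 70, 46 → best response Medium.
Plant 2 against Medium: payoffs 85, 35, 43, 68 → best response Idle.
Plant 2 against High: payoffs 96, 10, 83, 77 → best response Idle.
Mutual best responses: (Medium, Idle).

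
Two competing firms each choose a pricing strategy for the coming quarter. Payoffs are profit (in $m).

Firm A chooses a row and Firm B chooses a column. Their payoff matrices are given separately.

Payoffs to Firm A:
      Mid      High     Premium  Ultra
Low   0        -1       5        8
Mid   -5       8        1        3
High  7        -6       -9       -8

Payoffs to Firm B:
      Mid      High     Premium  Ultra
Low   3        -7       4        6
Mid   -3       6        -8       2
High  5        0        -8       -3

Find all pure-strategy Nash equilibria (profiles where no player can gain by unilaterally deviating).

For each player, find the best response to each opponent profile; mutual best responses are the pure NE.
Firm A against Mid: payoffs 0, -5, 7 → best response High.
Firm A against High: payoffs -1, 8, -6 → best response Mid.
Firm A against Premium: payoffs 5, 1, -9 → best response Low.
Firm A against Ultra: payoffs 8, 3, -8 → best response Low.
Firm B against Low: payoffs 3, -7, 4, 6 → best response Ultra.
Firm B against Mid: payoffs -3, 6, -8, 2 → best response High.
Firm B against High: payoffs 5, 0, -8, -3 → best response Mid.
Mutual best responses: (Low, Ultra); (Mid, High); (High, Mid).

The pure Nash equilibria are (Low, Ultra) and (Mid, High) and (High, Mid).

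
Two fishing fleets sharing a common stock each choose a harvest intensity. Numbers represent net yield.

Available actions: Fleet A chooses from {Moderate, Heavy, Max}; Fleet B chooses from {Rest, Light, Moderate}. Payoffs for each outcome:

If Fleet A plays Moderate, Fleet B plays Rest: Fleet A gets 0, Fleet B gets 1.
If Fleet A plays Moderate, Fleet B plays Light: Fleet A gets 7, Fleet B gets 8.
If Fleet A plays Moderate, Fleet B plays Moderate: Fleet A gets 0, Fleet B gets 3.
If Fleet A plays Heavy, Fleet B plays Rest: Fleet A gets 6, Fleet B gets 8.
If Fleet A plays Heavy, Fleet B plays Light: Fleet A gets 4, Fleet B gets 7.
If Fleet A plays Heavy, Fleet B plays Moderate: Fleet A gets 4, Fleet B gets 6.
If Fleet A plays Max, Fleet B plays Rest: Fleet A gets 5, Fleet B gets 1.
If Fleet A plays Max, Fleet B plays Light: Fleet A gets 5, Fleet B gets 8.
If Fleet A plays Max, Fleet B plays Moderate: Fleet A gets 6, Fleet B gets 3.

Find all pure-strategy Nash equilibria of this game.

Fleet A against Rest: payoffs 0, 6, 5 → best response Heavy.
Fleet A against Light: payoffs 7, 4, 5 → best response Moderate.
Fleet A against Moderate: payoffs 0, 4, 6 → best response Max.
Fleet B against Moderate: payoffs 1, 8, 3 → best response Light.
Fleet B against Heavy: payoffs 8, 7, 6 → best response Rest.
Fleet B against Max: payoffs 1, 8, 3 → best response Light.
Mutual best responses: (Moderate, Light); (Heavy, Rest).

The pure Nash equilibria are (Moderate, Light), (Heavy, Rest).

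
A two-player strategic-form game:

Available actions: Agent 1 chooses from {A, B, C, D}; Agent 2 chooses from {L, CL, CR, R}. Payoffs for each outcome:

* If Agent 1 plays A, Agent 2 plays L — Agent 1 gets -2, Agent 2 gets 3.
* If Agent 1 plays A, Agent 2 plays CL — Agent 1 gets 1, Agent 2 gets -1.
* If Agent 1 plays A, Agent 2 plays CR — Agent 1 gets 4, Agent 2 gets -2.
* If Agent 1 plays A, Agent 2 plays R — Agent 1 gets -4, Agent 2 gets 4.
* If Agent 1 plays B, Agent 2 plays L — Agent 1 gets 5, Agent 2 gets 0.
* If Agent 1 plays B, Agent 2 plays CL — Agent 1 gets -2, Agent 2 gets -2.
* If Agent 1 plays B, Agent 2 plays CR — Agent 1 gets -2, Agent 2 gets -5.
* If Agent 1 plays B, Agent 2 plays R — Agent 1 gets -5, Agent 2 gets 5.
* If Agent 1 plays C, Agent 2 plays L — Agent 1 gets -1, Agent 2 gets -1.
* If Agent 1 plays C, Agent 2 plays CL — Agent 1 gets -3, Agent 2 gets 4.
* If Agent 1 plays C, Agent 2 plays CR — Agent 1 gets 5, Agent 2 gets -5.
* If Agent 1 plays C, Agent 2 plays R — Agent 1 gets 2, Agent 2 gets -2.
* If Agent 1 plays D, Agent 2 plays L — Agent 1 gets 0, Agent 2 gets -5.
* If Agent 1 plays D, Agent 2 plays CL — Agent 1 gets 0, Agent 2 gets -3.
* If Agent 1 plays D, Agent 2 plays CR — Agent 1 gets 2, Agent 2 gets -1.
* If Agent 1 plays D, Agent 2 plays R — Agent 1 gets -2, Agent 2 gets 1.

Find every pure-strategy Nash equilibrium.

Mark each player's best response to every combination of opponents' strategies; a profile where every player is best-responding is a pure Nash equilibrium.
Agent 1 against L: payoffs -2, 5, -1, 0 → best response B.
Agent 1 against CL: payoffs 1, -2, -3, 0 → best response A.
Agent 1 against CR: payoffs 4, -2, 5, 2 → best response C.
Agent 1 against R: payoffs -4, -5, 2, -2 → best response C.
Agent 2 against A: payoffs 3, -1, -2, 4 → best response R.
Agent 2 against B: payoffs 0, -2, -5, 5 → best response R.
Agent 2 against C: payoffs -1, 4, -5, -2 → best response CL.
Agent 2 against D: payoffs -5, -3, -1, 1 → best response R.
No profile is a mutual best response for all players.

This game has no pure Nash equilibrium.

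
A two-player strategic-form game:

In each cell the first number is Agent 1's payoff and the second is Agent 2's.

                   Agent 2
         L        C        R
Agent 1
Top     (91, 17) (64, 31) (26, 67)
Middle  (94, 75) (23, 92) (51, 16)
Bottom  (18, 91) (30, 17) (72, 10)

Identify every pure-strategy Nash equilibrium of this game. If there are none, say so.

There is no pure-strategy Nash equilibrium.

(Top, L): Agent 1 can switch to Middle (91 → 94). Not NE.
(Top, C): Agent 2 can switch to R (31 → 67). Not NE.
(Top, R): Agent 1 can switch to Middle (26 → 51). Not NE.
(Middle, L): Agent 2 can switch to C (75 → 92). Not NE.
(Middle, C): Agent 1 can switch to Top (23 → 64). Not NE.
(Middle, R): Agent 1 can switch to Bottom (51 → 72). Not NE.
(Bottom, L): Agent 1 can switch to Top (18 → 91). Not NE.
(Bottom, C): Agent 1 can switch to Top (30 → 64). Not NE.
(The remaining 1 profile has a profitable deviation by the same check.)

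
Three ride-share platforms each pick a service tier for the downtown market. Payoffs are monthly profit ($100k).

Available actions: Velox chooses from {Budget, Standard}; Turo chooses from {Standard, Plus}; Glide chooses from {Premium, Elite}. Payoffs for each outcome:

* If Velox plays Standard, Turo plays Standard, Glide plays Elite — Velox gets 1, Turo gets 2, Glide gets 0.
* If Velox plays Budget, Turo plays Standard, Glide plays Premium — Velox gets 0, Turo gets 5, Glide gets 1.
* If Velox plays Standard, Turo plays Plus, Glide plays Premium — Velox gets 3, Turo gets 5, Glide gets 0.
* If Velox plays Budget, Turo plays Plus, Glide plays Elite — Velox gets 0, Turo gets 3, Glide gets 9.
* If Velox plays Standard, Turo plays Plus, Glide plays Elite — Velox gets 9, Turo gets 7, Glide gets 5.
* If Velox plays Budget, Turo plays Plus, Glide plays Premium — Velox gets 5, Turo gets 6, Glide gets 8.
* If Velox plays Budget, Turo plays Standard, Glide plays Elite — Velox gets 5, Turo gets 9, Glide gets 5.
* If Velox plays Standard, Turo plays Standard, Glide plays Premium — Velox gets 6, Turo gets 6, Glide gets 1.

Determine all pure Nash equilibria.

Pure-strategy Nash equilibria: (Budget, Standard, Elite), (Standard, Standard, Premium), (Standard, Plus, Elite)

Velox against (Standard, Premium): payoffs 0, 6 → best response Standard.
Velox against (Standard, Elite): payoffs 5, 1 → best response Budget.
Velox against (Plus, Premium): payoffs 5, 3 → best response Budget.
Velox against (Plus, Elite): payoffs 0, 9 → best response Standard.
Turo against (Budget, Premium): payoffs 5, 6 → best response Plus.
Turo against (Budget, Elite): payoffs 9, 3 → best response Standard.
Turo against (Standard, Premium): payoffs 6, 5 → best response Standard.
Turo against (Standard, Elite): payoffs 2, 7 → best response Plus.
Glide against (Budget, Standard): payoffs 1, 5 → best response Elite.
Glide against (Budget, Plus): payoffs 8, 9 → best response Elite.
Glide against (Standard, Standard): payoffs 1, 0 → best response Premium.
Glide against (Standard, Plus): payoffs 0, 5 → best response Elite.
Mutual best responses: (Budget, Standard, Elite); (Standard, Standard, Premium); (Standard, Plus, Elite).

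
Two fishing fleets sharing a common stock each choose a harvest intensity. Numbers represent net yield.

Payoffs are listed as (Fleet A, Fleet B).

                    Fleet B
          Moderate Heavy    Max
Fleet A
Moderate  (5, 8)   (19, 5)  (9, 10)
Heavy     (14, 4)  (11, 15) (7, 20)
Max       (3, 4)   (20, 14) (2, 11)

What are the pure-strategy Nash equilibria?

Fleet A against Moderate: payoffs 5, 14, 3 → best response Heavy.
Fleet A against Heavy: payoffs 19, 11, 20 → best response Max.
Fleet A against Max: payoffs 9, 7, 2 → best response Moderate.
Fleet B against Moderate: payoffs 8, 5, 10 → best response Max.
Fleet B against Heavy: payoffs 4, 15, 20 → best response Max.
Fleet B against Max: payoffs 4, 14, 11 → best response Heavy.
Mutual best responses: (Moderate, Max); (Max, Heavy).

(Moderate, Max); (Max, Heavy)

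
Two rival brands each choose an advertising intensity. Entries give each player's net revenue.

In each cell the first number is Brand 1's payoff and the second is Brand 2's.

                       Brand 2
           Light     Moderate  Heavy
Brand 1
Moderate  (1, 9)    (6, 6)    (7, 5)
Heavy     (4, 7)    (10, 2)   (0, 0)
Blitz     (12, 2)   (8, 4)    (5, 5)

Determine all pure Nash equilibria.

For each player, find the best response to each opponent profile; mutual best responses are the pure NE.
Brand 1 against Light: payoffs 1, 4, 12 → best response Blitz.
Brand 1 against Moderate: payoffs 6, 10, 8 → best response Heavy.
Brand 1 against Heavy: payoffs 7, 0, 5 → best response Moderate.
Brand 2 against Moderate: payoffs 9, 6, 5 → best response Light.
Brand 2 against Heavy: payoffs 7, 2, 0 → best response Light.
Brand 2 against Blitz: payoffs 2, 4, 5 → best response Heavy.
No profile is a mutual best response for all players.

There is no pure-strategy Nash equilibrium.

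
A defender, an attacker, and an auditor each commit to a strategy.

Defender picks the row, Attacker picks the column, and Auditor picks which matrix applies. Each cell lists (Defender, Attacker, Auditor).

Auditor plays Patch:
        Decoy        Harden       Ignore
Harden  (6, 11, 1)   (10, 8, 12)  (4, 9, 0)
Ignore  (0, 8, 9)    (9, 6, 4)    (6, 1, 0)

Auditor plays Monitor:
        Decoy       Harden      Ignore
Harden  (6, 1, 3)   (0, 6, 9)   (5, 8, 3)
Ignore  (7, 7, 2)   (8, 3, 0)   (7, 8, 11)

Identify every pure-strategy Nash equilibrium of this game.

Defender against (Decoy, Patch): payoffs 6, 0 → best response Harden.
Defender against (Decoy, Monitor): payoffs 6, 7 → best response Ignore.
Defender against (Harden, Patch): payoffs 10, 9 → best response Harden.
Defender against (Harden, Monitor): payoffs 0, 8 → best response Ignore.
Defender against (Ignore, Patch): payoffs 4, 6 → best response Ignore.
Defender against (Ignore, Monitor): payoffs 5, 7 → best response Ignore.
Attacker against (Harden, Patch): payoffs 11, 8, 9 → best response Decoy.
Attacker against (Harden, Monitor): payoffs 1, 6, 8 → best response Ignore.
Attacker against (Ignore, Patch): payoffs 8, 6, 1 → best response Decoy.
Attacker against (Ignore, Monitor): payoffs 7, 3, 8 → best response Ignore.
Auditor against (Harden, Decoy): payoffs 1, 3 → best response Monitor.
Auditor against (Harden, Harden): payoffs 12, 9 → best response Patch.
Auditor against (Harden, Ignore): payoffs 0, 3 → best response Monitor.
Auditor against (Ignore, Decoy): payoffs 9, 2 → best response Patch.
Auditor against (Ignore, Harden): payoffs 4, 0 → best response Patch.
Auditor against (Ignore, Ignore): payoffs 0, 11 → best response Monitor.
Mutual best responses: (Ignore, Ignore, Monitor).

(Ignore, Ignore, Monitor)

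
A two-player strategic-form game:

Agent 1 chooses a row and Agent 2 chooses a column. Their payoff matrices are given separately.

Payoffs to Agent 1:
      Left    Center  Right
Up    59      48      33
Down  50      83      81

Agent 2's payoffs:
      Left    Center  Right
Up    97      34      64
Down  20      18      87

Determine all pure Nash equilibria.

(Up, Left); (Down, Right)

Agent 1 against Left: payoffs 59, 50 → best response Up.
Agent 1 against Center: payoffs 48, 83 → best response Down.
Agent 1 against Right: payoffs 33, 81 → best response Down.
Agent 2 against Up: payoffs 97, 34, 64 → best response Left.
Agent 2 against Down: payoffs 20, 18, 87 → best response Right.
Mutual best responses: (Up, Left); (Down, Right).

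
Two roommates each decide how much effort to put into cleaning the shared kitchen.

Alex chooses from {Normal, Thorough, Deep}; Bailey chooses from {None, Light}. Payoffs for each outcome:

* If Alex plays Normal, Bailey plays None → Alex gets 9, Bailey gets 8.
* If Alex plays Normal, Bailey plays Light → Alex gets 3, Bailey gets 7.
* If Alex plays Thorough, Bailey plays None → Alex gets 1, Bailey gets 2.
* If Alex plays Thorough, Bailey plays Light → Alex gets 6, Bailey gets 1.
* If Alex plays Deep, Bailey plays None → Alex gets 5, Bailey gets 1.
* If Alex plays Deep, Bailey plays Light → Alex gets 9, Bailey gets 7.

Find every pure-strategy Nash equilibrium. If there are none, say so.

(Normal, None): Alex gets 9, best alternative 5; Bailey gets 8, best alternative 7. No profitable deviation — NE.
(Normal, Light): Alex can switch to Thorough (3 → 6). Not NE.
(Thorough, None): Alex can switch to Normal (1 → 9). Not NE.
(Thorough, Light): Alex can switch to Deep (6 → 9). Not NE.
(Deep, None): Alex can switch to Normal (5 → 9). Not NE.
(Deep, Light): Alex gets 9, best alternative 6; Bailey gets 7, best alternative 1. No profitable deviation — NE.

(Normal, None); (Deep, Light)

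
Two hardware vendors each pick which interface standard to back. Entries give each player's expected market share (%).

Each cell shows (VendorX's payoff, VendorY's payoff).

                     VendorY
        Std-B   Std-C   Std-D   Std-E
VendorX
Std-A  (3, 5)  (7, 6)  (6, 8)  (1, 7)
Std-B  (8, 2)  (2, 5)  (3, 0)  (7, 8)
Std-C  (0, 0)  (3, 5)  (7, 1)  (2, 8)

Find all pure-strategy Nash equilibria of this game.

Check each profile: it is a Nash equilibrium iff no player can strictly gain by switching unilaterally.
(Std-A, Std-B): VendorX can switch to Std-B (3 → 8). Not NE.
(Std-A, Std-C): VendorY can switch to Std-D (6 → 8). Not NE.
(Std-A, Std-D): VendorX can switch to Std-C (6 → 7). Not NE.
(Std-A, Std-E): VendorX can switch to Std-B (1 → 7). Not NE.
(Std-B, Std-B): VendorY can switch to Std-C (2 → 5). Not NE.
(Std-B, Std-C): VendorX can switch to Std-A (2 → 7). Not NE.
(Std-B, Std-D): VendorX can switch to Std-A (3 → 6). Not NE.
(Std-B, Std-E): VendorX gets 7, best alternative 2; VendorY gets 8, best alternative 5. No profitable deviation — NE.
(Std-C, Std-B): VendorX can switch to Std-A (0 → 3). Not NE.
(Std-C, Std-C): VendorX can switch to Std-A (3 → 7). Not NE.
(Std-C, Std-D): VendorY can switch to Std-C (1 → 5). Not NE.
(Std-C, Std-E): VendorX can switch to Std-B (2 → 7). Not NE.

Pure NE: (Std-B, Std-E)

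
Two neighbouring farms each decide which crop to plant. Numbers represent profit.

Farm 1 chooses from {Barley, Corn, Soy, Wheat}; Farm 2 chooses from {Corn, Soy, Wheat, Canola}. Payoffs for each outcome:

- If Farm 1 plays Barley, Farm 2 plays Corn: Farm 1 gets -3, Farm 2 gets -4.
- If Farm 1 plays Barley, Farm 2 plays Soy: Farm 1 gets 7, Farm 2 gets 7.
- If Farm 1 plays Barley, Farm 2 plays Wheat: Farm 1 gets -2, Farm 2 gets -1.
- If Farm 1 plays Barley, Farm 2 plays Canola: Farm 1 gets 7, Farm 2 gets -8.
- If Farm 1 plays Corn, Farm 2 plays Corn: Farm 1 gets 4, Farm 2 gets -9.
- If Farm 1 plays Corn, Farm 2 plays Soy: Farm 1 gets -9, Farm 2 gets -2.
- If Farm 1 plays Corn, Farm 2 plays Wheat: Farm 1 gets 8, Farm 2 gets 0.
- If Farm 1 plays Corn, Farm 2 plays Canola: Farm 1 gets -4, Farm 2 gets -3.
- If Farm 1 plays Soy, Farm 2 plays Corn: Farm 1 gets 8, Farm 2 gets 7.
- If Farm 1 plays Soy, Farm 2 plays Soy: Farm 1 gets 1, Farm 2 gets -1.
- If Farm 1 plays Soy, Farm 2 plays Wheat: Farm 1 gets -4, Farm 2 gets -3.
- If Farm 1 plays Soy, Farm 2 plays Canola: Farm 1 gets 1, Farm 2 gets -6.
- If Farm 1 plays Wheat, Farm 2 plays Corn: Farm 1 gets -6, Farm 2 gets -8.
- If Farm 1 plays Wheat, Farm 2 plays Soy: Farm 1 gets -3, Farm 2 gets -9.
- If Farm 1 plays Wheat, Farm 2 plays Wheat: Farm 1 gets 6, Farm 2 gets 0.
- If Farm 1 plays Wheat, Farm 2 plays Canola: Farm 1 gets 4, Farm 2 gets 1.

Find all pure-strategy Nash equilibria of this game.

(Barley, Soy); (Corn, Wheat); (Soy, Corn)

Farm 1 against Corn: payoffs -3, 4, 8, -6 → best response Soy.
Farm 1 against Soy: payoffs 7, -9, 1, -3 → best response Barley.
Farm 1 against Wheat: payoffs -2, 8, -4, 6 → best response Corn.
Farm 1 against Canola: payoffs 7, -4, 1, 4 → best response Barley.
Farm 2 against Barley: payoffs -4, 7, -1, -8 → best response Soy.
Farm 2 against Corn: payoffs -9, -2, 0, -3 → best response Wheat.
Farm 2 against Soy: payoffs 7, -1, -3, -6 → best response Corn.
Farm 2 against Wheat: payoffs -8, -9, 0, 1 → best response Canola.
Mutual best responses: (Barley, Soy); (Corn, Wheat); (Soy, Corn).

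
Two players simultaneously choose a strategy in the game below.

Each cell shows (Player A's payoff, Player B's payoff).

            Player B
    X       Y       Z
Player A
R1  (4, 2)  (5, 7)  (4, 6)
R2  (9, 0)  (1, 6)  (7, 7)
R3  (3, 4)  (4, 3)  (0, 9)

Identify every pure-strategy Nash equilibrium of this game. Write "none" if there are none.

Pure-strategy Nash equilibria: (R1, Y) and (R2, Z)

Player A against X: payoffs 4, 9, 3 → best response R2.
Player A against Y: payoffs 5, 1, 4 → best response R1.
Player A against Z: payoffs 4, 7, 0 → best response R2.
Player B against R1: payoffs 2, 7, 6 → best response Y.
Player B against R2: payoffs 0, 6, 7 → best response Z.
Player B against R3: payoffs 4, 3, 9 → best response Z.
Mutual best responses: (R1, Y); (R2, Z).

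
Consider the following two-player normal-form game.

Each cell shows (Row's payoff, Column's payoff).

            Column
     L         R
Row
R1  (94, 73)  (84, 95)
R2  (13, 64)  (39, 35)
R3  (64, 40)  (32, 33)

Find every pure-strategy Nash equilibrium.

Pure NE: (R1, R)

For each strategy profile, look for a profitable unilateral deviation.
(R1, L): Column can switch to R (73 → 95). Not NE.
(R1, R): Row gets 84, best alternative 39; Column gets 95, best alternative 73. No profitable deviation — NE.
(R2, L): Row can switch to R1 (13 → 94). Not NE.
(R2, R): Row can switch to R1 (39 → 84). Not NE.
(R3, L): Row can switch to R1 (64 → 94). Not NE.
(R3, R): Row can switch to R1 (32 → 84). Not NE.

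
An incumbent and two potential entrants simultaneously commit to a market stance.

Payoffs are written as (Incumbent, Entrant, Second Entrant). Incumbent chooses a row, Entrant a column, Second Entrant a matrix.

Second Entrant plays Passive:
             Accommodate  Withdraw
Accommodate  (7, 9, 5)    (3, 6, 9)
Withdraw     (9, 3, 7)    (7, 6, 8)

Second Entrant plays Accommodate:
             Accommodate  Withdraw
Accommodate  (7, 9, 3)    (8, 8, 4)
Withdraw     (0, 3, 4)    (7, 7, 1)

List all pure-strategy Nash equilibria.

(Accommodate, Accommodate, Passive): Incumbent can switch to Withdraw (7 → 9). Not NE.
(Accommodate, Accommodate, Accommodate): Second Entrant can switch to Passive (3 → 5). Not NE.
(Accommodate, Withdraw, Passive): Incumbent can switch to Withdraw (3 → 7). Not NE.
(Accommodate, Withdraw, Accommodate): Entrant can switch to Accommodate (8 → 9). Not NE.
(Withdraw, Accommodate, Passive): Entrant can switch to Withdraw (3 → 6). Not NE.
(Withdraw, Accommodate, Accommodate): Incumbent can switch to Accommodate (0 → 7). Not NE.
(Withdraw, Withdraw, Passive): Incumbent gets 7, best alternative 3; Entrant gets 6, best alternative 3; Second Entrant gets 8, best alternative 1. No profitable deviation — NE.
(Withdraw, Withdraw, Accommodate): Incumbent can switch to Accommodate (7 → 8). Not NE.

(Withdraw, Withdraw, Passive)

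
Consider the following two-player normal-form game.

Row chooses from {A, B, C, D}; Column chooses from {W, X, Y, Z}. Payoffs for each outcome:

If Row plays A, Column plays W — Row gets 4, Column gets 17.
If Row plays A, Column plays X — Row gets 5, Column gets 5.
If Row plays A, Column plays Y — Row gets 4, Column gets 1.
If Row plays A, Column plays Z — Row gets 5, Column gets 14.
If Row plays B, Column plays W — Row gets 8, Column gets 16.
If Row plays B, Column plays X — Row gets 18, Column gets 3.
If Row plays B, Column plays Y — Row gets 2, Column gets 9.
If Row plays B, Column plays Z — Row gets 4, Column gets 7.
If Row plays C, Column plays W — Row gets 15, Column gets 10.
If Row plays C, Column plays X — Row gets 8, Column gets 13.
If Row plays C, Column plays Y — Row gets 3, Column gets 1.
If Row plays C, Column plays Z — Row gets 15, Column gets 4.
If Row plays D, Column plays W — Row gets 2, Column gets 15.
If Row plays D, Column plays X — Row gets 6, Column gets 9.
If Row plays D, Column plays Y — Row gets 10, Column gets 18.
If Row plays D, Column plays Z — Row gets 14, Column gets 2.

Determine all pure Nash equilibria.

Pure NE: (D, Y)

(A, W): Row can switch to B (4 → 8). Not NE.
(A, X): Row can switch to B (5 → 18). Not NE.
(A, Y): Row can switch to D (4 → 10). Not NE.
(A, Z): Row can switch to C (5 → 15). Not NE.
(B, W): Row can switch to C (8 → 15). Not NE.
(B, X): Column can switch to W (3 → 16). Not NE.
(D, Y): Row gets 10, best alternative 4; Column gets 18, best alternative 15. No profitable deviation — NE.
(The remaining 9 profiles each have a profitable deviation by the same check.)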